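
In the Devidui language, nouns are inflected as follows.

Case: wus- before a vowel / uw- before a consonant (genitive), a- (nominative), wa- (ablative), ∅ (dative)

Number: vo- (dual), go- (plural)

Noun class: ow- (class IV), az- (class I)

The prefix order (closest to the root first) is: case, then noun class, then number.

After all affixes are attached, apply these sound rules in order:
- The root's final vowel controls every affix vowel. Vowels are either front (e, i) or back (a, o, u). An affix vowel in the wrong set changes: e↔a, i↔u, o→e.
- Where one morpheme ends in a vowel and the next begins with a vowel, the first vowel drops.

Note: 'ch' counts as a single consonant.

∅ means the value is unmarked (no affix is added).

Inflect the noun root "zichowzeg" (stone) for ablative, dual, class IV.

Attach case ablative wa- → wazichowzeg.
Attach noun class class IV ow- → owwazichowzeg.
Attach number dual vo- → voowwazichowzeg.
Apply vowel harmony: voowwazichowzeg → veewwezichowzeg.
Apply vowel deletion: veewwezichowzeg → vewwezichowzeg.

vewwezichowzeg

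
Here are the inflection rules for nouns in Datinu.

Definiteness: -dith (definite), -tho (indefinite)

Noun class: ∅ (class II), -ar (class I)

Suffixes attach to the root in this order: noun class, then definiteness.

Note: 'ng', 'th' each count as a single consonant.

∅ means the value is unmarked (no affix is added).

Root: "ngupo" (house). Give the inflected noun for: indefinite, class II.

ngupotho

noun class = class II: zero marking, form stays ngupo.
Attach definiteness indefinite -tho → ngupotho.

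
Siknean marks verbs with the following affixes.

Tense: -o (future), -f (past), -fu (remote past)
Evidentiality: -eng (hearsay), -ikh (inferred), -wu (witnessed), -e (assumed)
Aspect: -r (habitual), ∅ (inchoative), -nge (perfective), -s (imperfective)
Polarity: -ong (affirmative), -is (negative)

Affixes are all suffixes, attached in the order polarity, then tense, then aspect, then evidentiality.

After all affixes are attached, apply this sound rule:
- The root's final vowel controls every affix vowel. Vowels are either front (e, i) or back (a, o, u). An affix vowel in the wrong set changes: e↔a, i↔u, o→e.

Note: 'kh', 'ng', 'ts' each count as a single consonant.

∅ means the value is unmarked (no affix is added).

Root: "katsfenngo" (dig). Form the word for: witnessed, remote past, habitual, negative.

katsfenngousfurwu

Attach polarity negative -is → katsfenngois.
Attach tense remote past -fu → katsfenngoisfu.
Attach aspect habitual -r → katsfenngoisfur.
Attach evidentiality witnessed -wu → katsfenngoisfurwu.
Apply vowel harmony: katsfenngoisfurwu → katsfenngousfurwu.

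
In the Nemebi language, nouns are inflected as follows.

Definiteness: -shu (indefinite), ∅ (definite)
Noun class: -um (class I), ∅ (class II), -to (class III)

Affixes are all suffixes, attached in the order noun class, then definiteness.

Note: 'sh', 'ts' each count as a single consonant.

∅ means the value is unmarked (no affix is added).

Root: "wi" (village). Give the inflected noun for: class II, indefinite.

wishu

noun class = class II: zero marking, form stays wi.
Attach definiteness indefinite -shu → wishu.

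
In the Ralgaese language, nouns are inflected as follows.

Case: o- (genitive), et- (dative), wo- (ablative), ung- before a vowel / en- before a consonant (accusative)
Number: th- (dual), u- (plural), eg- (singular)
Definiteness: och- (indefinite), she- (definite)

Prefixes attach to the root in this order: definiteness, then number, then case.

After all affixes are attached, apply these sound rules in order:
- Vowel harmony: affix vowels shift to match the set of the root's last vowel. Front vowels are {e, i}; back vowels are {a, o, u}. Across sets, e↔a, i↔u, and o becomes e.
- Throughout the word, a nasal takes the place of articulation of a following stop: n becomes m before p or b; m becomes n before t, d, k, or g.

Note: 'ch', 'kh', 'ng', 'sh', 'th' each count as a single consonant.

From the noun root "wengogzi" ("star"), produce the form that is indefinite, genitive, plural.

eiechwengogzi

Attach definiteness indefinite och- → ochwengogzi.
Attach number plural u- → uochwengogzi.
Attach case genitive o- → ouochwengogzi.
Apply vowel harmony: ouochwengogzi → eiechwengogzi.
Nasal assimilation: no change.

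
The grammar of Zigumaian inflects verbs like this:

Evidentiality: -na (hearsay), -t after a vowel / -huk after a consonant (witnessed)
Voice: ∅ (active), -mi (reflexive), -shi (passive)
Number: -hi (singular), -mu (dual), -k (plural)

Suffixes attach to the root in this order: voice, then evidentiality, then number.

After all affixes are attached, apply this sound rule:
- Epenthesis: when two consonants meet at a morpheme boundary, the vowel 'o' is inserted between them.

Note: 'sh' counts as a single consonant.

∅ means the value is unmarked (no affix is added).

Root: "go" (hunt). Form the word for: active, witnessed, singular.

gotohi

voice = active: zero marking, form stays go.
Attach evidentiality witnessed -t (after vowel 'o') → got.
Attach number singular -hi → gothi.
Apply epenthesis: gothi → gotohi.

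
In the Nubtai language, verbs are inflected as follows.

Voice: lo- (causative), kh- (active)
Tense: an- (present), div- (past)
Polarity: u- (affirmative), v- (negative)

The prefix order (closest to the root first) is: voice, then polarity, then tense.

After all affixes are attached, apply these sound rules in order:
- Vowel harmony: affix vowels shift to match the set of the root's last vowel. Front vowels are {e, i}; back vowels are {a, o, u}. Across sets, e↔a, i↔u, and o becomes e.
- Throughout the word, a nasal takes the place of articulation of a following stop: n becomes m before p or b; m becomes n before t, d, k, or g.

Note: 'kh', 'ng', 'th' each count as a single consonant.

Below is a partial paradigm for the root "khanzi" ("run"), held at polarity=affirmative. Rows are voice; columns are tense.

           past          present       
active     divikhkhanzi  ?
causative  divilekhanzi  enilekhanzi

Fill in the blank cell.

enikhkhanzi

Attach voice active kh- → khkhanzi.
Attach polarity affirmative u- → ukhkhanzi.
Attach tense present an- → anukhkhanzi.
Apply vowel harmony: anukhkhanzi → enikhkhanzi.
Nasal assimilation: no change.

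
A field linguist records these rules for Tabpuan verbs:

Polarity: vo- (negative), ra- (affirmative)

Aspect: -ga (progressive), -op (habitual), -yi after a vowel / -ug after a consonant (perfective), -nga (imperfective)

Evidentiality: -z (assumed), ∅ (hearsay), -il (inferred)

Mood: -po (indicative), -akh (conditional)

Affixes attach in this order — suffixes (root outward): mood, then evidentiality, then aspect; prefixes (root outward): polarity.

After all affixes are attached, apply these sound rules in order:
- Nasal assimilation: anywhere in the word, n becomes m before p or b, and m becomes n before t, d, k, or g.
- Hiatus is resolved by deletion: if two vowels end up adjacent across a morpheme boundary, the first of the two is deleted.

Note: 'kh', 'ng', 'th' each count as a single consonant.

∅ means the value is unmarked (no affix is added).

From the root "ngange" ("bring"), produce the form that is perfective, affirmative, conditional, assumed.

Attach mood conditional -akh → ngangeakh.
Attach polarity affirmative ra- → rangangeakh.
Attach evidentiality assumed -z → rangangeakhz.
Attach aspect perfective -ug (after consonant 'z') → rangangeakhzug.
Nasal assimilation: no change.
Apply vowel deletion: rangangeakhzug → rangangakhzug.

rangangakhzug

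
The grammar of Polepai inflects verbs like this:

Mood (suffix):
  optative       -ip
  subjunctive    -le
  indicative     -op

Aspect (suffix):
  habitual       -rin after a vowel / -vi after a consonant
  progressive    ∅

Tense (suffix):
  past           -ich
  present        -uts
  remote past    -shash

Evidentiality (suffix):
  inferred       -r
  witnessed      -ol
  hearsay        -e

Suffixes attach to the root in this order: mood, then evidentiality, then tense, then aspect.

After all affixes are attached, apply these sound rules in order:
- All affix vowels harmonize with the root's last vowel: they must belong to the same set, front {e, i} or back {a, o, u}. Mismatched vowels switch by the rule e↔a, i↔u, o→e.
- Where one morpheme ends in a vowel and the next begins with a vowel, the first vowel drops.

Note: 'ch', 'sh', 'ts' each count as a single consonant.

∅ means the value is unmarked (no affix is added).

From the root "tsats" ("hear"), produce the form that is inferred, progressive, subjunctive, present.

tsatslaruts

Attach mood subjunctive -le → tsatsle.
Attach evidentiality inferred -r → tsatsler.
Attach tense present -uts → tsatsleruts.
aspect = progressive: zero marking, form stays tsatsleruts.
Apply vowel harmony: tsatsleruts → tsatslaruts.
Vowel deletion: no change.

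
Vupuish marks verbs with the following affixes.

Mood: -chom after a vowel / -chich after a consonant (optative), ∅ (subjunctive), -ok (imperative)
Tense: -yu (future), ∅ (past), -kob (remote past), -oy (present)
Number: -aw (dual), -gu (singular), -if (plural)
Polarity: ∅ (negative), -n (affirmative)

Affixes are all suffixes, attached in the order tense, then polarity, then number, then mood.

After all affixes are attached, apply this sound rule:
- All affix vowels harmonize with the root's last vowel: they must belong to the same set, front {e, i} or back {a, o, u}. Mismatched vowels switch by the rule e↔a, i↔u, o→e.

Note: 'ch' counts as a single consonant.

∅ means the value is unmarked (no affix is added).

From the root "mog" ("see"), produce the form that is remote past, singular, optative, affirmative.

mogkobnguchom

Attach tense remote past -kob → mogkob.
Attach polarity affirmative -n → mogkobn.
Attach number singular -gu → mogkobngu.
Attach mood optative -chom (after vowel 'u') → mogkobnguchom.
Vowel harmony: no change.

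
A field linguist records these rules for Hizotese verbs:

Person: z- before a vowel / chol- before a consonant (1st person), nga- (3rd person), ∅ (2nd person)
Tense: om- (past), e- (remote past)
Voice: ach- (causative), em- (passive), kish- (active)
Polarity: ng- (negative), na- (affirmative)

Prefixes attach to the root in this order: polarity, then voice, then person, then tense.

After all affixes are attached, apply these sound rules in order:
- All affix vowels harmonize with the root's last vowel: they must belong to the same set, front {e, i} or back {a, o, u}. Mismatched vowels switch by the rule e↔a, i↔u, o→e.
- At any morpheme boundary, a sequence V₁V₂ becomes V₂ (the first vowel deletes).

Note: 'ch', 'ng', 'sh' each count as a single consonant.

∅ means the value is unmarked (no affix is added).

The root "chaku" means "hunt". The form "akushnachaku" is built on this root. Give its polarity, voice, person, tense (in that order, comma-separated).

Segment: e-kish-na-chaku.
polarity: na- → affirmative.
voice: kish- → active.
person: ∅ → 2nd person.
tense: e- → remote past.

affirmative, active, 2nd person, remote past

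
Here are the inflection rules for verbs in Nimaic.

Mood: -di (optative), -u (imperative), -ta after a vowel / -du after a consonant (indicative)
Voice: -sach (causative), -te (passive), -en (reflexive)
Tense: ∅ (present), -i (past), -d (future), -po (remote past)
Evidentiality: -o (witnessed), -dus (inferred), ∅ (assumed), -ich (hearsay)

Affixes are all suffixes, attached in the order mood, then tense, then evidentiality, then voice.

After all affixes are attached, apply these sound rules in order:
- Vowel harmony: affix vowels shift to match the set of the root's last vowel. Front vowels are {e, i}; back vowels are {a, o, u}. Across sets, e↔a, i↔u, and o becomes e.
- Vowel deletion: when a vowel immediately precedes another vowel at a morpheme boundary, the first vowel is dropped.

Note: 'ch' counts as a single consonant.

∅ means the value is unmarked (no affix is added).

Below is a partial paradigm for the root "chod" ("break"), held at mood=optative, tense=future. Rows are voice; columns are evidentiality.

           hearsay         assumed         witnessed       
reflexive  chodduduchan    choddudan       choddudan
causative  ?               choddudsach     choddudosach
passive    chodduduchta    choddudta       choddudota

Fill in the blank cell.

Attach mood optative -di → choddi.
Attach tense future -d → choddid.
Attach evidentiality hearsay -ich → choddidich.
Attach voice causative -sach → choddidichsach.
Apply vowel harmony: choddidichsach → chodduduchsach.
Vowel deletion: no change.

chodduduchsach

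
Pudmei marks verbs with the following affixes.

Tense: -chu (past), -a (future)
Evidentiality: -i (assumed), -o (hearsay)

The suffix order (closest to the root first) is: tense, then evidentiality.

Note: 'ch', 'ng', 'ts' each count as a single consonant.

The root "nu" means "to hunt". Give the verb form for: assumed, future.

nuai

Attach tense future -a → nua.
Attach evidentiality assumed -i → nuai.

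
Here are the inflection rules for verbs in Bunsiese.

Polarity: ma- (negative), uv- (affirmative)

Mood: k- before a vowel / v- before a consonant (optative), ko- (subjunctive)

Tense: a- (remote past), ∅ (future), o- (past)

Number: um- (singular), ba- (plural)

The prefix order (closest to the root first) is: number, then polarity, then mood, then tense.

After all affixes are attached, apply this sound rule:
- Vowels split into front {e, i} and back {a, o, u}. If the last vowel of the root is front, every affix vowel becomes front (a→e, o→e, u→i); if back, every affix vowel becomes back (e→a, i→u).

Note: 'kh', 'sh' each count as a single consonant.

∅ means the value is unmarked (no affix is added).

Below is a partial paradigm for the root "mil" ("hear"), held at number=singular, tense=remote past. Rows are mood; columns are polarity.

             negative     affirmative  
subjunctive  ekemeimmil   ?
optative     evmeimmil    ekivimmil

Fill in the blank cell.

ekeivimmil

Attach number singular um- → ummil.
Attach polarity affirmative uv- → uvummil.
Attach mood subjunctive ko- → kouvummil.
Attach tense remote past a- → akouvummil.
Apply vowel harmony: akouvummil → ekeivimmil.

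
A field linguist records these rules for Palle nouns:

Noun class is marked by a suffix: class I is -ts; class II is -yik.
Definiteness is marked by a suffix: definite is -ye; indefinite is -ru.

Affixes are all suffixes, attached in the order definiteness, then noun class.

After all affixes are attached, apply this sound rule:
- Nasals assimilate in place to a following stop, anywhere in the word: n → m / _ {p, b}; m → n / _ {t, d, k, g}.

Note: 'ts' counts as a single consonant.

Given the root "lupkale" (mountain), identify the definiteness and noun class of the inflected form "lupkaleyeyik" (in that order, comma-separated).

Segment: lupkale-ye-yik.
definiteness: -ye → definite.
noun class: -yik → class II.

definite, class II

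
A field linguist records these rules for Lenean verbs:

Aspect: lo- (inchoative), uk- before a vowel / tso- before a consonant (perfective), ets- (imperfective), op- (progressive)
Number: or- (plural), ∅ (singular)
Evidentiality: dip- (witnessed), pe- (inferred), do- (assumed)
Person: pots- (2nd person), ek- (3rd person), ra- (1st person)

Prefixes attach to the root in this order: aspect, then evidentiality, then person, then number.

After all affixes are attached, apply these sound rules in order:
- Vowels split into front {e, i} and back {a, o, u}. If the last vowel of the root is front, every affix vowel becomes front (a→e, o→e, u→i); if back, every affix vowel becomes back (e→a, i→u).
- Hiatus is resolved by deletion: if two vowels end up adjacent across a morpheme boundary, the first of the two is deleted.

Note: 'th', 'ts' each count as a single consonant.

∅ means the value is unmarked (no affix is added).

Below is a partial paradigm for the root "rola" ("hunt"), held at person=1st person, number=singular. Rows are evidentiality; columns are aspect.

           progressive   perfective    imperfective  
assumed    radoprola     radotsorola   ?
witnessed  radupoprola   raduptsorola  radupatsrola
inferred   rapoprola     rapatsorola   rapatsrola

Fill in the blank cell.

Attach aspect imperfective ets- → etsrola.
Attach evidentiality assumed do- → doetsrola.
Attach person 1st person ra- → radoetsrola.
number = singular: zero marking, form stays radoetsrola.
Apply vowel harmony: radoetsrola → radoatsrola.
Apply vowel deletion: radoatsrola → radatsrola.

radatsrola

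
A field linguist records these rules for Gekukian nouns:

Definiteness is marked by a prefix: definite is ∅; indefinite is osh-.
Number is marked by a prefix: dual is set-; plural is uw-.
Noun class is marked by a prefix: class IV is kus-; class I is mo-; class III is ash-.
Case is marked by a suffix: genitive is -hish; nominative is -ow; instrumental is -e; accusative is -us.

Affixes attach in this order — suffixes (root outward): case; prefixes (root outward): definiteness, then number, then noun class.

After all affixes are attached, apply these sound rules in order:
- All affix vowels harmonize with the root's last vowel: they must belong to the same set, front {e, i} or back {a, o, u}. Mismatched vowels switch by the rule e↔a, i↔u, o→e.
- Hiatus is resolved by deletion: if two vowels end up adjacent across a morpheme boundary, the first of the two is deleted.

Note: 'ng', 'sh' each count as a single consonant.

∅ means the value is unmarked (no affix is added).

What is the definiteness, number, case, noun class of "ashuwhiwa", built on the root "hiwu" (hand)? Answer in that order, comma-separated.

definite, plural, instrumental, class III

Segment: ash-uw-hiwu-e.
definiteness: ∅ → definite.
number: uw- → plural.
case: -e → instrumental.
noun class: ash- → class III.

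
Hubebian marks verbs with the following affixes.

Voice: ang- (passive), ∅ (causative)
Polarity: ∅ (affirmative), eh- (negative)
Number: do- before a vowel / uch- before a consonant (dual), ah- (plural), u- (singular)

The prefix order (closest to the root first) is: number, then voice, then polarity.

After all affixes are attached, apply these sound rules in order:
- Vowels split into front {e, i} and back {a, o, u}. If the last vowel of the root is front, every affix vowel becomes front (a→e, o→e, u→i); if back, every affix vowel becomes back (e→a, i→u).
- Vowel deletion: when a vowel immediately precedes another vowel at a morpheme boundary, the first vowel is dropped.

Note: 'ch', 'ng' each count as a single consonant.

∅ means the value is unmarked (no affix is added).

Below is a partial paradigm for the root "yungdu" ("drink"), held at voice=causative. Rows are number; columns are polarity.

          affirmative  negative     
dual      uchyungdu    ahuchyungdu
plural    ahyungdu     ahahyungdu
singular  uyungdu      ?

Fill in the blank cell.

Attach number singular u- → uyungdu.
voice = causative: zero marking, form stays uyungdu.
Attach polarity negative eh- → ehuyungdu.
Apply vowel harmony: ehuyungdu → ahuyungdu.
Vowel deletion: no change.

ahuyungdu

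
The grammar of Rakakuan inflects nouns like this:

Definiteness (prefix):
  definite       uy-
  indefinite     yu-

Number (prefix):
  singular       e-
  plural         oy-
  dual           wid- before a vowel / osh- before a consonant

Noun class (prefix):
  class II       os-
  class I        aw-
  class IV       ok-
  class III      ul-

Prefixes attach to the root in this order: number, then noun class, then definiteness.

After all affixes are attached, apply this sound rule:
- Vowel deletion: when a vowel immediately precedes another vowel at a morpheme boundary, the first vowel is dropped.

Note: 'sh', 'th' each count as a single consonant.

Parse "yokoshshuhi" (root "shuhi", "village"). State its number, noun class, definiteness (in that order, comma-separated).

dual, class IV, indefinite

Segment: yu-ok-osh-shuhi.
number: wid/osh- → dual.
noun class: ok- → class IV.
definiteness: yu- → indefinite.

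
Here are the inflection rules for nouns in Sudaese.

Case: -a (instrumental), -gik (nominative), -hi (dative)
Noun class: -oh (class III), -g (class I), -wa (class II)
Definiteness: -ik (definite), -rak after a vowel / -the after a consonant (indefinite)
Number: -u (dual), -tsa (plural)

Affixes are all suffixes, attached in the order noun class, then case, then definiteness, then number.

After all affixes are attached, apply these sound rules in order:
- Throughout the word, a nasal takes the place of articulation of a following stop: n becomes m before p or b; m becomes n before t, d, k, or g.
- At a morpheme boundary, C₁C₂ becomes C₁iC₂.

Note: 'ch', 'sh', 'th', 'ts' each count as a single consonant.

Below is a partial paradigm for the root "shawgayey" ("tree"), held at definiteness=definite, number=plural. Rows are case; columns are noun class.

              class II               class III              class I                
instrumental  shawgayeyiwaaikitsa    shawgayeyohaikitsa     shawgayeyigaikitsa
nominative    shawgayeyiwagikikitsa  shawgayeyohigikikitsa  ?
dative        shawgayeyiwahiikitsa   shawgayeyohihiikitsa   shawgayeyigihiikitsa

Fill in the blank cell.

Attach noun class class I -g → shawgayeyg.
Attach case nominative -gik → shawgayeyggik.
Attach definiteness definite -ik → shawgayeyggikik.
Attach number plural -tsa → shawgayeyggikiktsa.
Nasal assimilation: no change.
Apply epenthesis: shawgayeyggikiktsa → shawgayeyigigikikitsa.

shawgayeyigigikikitsa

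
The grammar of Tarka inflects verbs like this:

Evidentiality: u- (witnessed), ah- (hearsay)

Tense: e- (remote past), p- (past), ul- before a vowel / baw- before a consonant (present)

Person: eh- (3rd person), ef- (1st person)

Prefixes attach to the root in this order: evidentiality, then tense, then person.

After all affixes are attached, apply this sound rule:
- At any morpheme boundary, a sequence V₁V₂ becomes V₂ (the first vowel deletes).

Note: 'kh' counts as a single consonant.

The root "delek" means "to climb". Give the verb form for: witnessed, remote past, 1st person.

Attach evidentiality witnessed u- → udelek.
Attach tense remote past e- → eudelek.
Attach person 1st person ef- → efeudelek.
Apply vowel deletion: efeudelek → efudelek.

efudelek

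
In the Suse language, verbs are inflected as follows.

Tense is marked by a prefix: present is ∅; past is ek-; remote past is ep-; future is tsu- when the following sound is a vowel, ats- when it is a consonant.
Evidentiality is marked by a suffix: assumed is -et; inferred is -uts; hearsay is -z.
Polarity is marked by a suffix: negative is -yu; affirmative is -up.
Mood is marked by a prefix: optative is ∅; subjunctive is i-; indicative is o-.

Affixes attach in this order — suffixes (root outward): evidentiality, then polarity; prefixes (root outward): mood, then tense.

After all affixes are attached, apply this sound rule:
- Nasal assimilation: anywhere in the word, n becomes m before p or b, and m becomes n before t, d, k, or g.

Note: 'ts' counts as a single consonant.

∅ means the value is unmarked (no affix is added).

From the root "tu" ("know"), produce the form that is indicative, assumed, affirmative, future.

tsuotuetup

Attach mood indicative o- → otu.
Attach evidentiality assumed -et → otuet.
Attach tense future tsu- (before vowel 'o') → tsuotuet.
Attach polarity affirmative -up → tsuotuetup.
Nasal assimilation: no change.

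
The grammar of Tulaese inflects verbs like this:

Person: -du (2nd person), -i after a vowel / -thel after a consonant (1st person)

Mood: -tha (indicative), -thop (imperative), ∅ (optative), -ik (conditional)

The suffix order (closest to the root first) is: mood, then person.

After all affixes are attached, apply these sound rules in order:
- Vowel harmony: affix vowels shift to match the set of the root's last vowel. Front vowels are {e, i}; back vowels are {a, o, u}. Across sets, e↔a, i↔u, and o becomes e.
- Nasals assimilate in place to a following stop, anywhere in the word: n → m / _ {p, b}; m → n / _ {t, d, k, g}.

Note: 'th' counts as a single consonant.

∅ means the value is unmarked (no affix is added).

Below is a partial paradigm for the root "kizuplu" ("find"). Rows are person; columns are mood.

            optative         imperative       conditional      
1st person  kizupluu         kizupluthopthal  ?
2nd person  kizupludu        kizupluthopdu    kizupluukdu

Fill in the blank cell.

kizupluukthal

Attach mood conditional -ik → kizupluik.
Attach person 1st person -thel (after consonant 'k') → kizupluikthel.
Apply vowel harmony: kizupluikthel → kizupluukthal.
Nasal assimilation: no change.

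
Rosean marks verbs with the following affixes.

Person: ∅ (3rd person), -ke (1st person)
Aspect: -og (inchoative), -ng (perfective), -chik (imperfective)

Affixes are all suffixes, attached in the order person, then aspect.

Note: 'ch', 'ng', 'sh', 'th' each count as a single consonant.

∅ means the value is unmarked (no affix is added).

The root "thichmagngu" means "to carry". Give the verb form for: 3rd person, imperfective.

thichmagnguchik

person = 3rd person: zero marking, form stays thichmagngu.
Attach aspect imperfective -chik → thichmagnguchik.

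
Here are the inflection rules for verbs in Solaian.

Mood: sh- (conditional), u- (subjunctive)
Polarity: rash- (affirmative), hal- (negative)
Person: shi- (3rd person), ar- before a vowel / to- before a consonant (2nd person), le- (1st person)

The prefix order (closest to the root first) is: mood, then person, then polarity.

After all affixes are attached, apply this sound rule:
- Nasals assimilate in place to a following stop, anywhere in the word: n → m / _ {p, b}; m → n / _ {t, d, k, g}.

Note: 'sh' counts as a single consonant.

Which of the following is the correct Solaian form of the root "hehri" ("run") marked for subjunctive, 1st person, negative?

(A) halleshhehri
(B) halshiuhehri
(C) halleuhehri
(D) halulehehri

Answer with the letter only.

C

Attach mood subjunctive u- → uhehri.
Attach person 1st person le- → leuhehri.
Attach polarity negative hal- → halleuhehri.
Nasal assimilation: no change.
So the correct form is halleuhehri, option (C).
(B) halshiuhehri is wrong: it uses 3rd person instead of 1st person for person.
(A) halleshhehri is wrong: it uses conditional instead of subjunctive for mood.
(D) halulehehri is wrong: it has the affixes in the wrong order.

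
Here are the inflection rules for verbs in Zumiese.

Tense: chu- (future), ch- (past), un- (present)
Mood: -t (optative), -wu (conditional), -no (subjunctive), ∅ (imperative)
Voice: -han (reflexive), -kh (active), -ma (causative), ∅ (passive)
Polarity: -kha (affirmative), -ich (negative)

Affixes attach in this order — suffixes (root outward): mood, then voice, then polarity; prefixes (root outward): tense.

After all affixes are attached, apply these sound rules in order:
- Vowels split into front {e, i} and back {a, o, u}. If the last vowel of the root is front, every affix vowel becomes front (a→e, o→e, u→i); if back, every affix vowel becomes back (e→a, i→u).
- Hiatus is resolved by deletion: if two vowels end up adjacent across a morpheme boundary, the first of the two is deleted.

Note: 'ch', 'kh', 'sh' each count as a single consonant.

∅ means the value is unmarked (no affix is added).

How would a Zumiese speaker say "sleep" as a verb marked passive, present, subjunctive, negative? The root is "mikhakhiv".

inmikhakhivnich

Attach mood subjunctive -no → mikhakhivno.
Attach tense present un- → unmikhakhivno.
voice = passive: zero marking, form stays unmikhakhivno.
Attach polarity negative -ich → unmikhakhivnoich.
Apply vowel harmony: unmikhakhivnoich → inmikhakhivneich.
Apply vowel deletion: inmikhakhivneich → inmikhakhivnich.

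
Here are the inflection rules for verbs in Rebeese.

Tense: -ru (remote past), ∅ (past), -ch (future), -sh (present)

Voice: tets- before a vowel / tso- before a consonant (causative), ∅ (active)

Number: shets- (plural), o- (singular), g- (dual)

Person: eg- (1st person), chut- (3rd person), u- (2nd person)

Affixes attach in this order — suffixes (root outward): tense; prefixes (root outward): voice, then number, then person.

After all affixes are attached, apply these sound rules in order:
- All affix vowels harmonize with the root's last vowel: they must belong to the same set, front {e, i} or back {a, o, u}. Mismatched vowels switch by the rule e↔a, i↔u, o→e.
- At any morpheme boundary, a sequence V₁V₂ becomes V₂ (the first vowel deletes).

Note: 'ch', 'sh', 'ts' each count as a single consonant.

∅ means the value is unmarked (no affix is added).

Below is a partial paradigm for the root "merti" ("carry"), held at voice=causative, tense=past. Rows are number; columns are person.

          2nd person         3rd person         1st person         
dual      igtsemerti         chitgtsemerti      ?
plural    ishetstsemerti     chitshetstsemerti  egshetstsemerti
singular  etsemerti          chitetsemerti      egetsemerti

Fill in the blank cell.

Attach voice causative tso- (before consonant 'm') → tsomerti.
Attach number dual g- → gtsomerti.
tense = past: zero marking, form stays gtsomerti.
Attach person 1st person eg- → eggtsomerti.
Apply vowel harmony: eggtsomerti → eggtsemerti.
Vowel deletion: no change.

eggtsemerti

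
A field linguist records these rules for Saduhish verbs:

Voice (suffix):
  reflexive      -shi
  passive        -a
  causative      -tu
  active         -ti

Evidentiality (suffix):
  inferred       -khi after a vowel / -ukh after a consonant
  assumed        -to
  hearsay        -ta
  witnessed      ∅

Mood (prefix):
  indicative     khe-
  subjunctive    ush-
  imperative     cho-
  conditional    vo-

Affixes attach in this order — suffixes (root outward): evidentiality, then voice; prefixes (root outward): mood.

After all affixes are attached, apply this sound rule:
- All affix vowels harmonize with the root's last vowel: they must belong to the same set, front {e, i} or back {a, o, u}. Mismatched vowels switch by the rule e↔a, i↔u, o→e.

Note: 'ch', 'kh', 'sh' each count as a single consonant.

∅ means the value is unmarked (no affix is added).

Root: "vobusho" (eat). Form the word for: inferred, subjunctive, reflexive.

ushvobushokhushu

Attach evidentiality inferred -khi (after vowel 'o') → vobushokhi.
Attach voice reflexive -shi → vobushokhishi.
Attach mood subjunctive ush- → ushvobushokhishi.
Apply vowel harmony: ushvobushokhishi → ushvobushokhushu.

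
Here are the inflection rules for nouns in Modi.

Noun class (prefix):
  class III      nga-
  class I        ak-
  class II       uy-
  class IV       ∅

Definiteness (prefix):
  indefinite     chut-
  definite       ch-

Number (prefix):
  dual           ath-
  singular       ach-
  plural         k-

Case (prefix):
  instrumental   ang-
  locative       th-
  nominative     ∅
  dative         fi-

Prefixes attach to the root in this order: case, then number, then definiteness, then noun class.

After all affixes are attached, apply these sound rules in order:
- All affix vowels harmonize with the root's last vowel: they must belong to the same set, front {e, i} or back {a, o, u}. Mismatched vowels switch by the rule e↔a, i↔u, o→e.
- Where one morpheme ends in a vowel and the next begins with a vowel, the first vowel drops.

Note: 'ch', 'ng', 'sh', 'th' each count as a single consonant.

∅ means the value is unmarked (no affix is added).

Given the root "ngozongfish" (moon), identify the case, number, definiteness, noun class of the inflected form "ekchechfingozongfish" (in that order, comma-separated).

dative, singular, definite, class I

Segment: ak-ch-ach-fi-ngozongfish.
case: fi- → dative.
number: ach- → singular.
definiteness: ch- → definite.
noun class: ak- → class I.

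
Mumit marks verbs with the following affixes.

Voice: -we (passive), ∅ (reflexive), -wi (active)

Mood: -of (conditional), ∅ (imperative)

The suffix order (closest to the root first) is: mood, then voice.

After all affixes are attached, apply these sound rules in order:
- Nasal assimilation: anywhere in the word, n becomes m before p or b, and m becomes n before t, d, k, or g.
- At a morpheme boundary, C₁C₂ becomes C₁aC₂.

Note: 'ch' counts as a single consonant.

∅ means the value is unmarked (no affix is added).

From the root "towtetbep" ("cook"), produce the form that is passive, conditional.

towtetbepofawe

Attach mood conditional -of → towtetbepof.
Attach voice passive -we → towtetbepofwe.
Nasal assimilation: no change.
Apply epenthesis: towtetbepofwe → towtetbepofawe.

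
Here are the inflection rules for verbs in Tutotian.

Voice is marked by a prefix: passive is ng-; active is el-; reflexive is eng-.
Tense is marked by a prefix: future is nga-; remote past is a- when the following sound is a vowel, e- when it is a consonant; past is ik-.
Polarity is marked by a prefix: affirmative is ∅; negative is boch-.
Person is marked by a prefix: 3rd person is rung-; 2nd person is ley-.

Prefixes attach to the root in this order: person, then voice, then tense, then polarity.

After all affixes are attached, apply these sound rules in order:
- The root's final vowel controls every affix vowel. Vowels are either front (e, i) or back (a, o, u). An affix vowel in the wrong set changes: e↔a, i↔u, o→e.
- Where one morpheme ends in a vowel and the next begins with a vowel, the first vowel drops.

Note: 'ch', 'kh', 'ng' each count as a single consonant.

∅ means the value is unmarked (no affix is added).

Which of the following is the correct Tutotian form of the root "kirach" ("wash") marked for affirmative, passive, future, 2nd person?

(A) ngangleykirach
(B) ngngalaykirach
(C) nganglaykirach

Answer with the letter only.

Attach person 2nd person ley- → leykirach.
Attach voice passive ng- → ngleykirach.
Attach tense future nga- → ngangleykirach.
polarity = affirmative: zero marking, form stays ngangleykirach.
Apply vowel harmony: ngangleykirach → nganglaykirach.
Vowel deletion: no change.
So the correct form is nganglaykirach, option (C).
(B) ngngalaykirach is wrong: it has the affixes in the wrong order.
(A) ngangleykirach is wrong: it fails to apply the sound rule(s).

C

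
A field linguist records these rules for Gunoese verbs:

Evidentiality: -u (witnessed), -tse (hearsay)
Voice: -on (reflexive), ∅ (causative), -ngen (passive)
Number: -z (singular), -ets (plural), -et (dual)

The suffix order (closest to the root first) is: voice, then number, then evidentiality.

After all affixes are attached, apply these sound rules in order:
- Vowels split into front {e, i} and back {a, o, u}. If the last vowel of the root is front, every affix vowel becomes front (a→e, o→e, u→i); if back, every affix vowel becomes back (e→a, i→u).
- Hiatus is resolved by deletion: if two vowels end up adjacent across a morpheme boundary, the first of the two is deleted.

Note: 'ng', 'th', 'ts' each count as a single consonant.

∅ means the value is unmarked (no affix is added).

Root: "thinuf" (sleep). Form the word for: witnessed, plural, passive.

thinufnganatsu

Attach voice passive -ngen → thinufngen.
Attach number plural -ets → thinufngenets.
Attach evidentiality witnessed -u → thinufngenetsu.
Apply vowel harmony: thinufngenetsu → thinufnganatsu.
Vowel deletion: no change.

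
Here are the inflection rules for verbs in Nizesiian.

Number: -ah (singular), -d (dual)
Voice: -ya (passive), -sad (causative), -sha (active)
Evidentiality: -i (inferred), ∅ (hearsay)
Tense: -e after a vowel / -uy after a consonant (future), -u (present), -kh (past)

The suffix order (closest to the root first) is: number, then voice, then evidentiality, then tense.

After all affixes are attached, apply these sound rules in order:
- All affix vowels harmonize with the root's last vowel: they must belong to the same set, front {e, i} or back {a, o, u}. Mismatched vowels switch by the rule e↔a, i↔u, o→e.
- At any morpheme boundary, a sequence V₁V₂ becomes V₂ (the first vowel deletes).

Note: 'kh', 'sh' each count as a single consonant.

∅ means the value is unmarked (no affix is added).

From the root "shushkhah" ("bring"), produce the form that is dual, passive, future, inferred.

shushkhahdya

Attach number dual -d → shushkhahd.
Attach voice passive -ya → shushkhahdya.
Attach evidentiality inferred -i → shushkhahdyai.
Attach tense future -e (after vowel 'i') → shushkhahdyaie.
Apply vowel harmony: shushkhahdyaie → shushkhahdyaua.
Apply vowel deletion: shushkhahdyaua → shushkhahdya.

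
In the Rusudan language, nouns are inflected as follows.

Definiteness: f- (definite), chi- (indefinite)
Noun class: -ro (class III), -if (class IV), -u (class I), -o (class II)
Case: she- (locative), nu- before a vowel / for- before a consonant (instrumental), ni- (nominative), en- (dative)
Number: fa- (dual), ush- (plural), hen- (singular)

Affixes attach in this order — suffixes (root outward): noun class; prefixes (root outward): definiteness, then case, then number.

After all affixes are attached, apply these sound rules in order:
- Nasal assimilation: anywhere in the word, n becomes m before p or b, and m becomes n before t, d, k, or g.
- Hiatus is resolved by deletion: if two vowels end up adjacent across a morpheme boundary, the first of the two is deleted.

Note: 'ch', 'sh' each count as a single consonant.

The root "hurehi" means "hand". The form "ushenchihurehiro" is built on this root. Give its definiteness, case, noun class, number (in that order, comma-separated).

Segment: ush-en-chi-hurehi-ro.
definiteness: chi- → indefinite.
case: en- → dative.
noun class: -ro → class III.
number: ush- → plural.

indefinite, dative, class III, plural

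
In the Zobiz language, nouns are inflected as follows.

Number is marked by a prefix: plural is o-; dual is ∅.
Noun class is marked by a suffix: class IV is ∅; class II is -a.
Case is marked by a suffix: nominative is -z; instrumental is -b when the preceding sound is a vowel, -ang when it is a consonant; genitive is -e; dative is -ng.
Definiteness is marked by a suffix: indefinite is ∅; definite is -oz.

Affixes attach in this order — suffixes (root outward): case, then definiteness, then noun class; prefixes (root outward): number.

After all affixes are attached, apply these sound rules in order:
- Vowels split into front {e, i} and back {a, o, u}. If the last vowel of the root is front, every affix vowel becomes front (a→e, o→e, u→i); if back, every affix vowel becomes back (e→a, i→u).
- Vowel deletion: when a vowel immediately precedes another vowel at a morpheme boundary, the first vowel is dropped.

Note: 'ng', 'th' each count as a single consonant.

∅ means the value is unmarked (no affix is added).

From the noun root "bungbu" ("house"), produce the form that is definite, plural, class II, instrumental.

Attach case instrumental -b (after vowel 'u') → bungbub.
Attach definiteness definite -oz → bungbuboz.
Attach noun class class II -a → bungbuboza.
Attach number plural o- → obungbuboza.
Vowel harmony: no change.
Vowel deletion: no change.

obungbuboza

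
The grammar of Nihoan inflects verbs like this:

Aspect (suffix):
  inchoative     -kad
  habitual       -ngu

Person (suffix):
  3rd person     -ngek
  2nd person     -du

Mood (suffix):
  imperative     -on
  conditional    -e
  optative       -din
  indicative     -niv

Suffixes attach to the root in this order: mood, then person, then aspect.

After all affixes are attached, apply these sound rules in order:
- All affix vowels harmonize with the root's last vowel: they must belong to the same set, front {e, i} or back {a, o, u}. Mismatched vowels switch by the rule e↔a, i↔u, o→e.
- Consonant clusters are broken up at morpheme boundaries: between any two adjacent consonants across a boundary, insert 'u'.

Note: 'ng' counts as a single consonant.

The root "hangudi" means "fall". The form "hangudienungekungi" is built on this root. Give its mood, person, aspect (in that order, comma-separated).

imperative, 3rd person, habitual

Segment: hangudi-on-ngek-ngu.
mood: -on → imperative.
person: -ngek → 3rd person.
aspect: -ngu → habitual.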